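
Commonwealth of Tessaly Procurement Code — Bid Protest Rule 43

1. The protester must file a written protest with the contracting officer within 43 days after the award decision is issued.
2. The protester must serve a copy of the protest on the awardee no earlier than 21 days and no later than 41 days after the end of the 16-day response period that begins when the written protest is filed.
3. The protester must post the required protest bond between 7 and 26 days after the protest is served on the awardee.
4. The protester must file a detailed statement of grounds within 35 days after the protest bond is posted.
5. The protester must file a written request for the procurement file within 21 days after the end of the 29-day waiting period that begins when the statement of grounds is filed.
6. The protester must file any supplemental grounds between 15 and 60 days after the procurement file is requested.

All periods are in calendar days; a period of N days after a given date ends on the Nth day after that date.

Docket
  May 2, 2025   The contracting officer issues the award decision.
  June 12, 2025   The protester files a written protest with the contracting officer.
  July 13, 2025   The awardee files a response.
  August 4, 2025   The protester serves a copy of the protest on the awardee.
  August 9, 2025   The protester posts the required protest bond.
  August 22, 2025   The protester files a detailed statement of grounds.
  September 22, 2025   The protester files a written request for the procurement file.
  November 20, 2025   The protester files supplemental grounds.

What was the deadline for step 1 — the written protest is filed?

Step 1 runs from May 2, 2025, when the award decision is issued. 43 days after May 2, 2025 is June 14, 2025.

June 14, 2025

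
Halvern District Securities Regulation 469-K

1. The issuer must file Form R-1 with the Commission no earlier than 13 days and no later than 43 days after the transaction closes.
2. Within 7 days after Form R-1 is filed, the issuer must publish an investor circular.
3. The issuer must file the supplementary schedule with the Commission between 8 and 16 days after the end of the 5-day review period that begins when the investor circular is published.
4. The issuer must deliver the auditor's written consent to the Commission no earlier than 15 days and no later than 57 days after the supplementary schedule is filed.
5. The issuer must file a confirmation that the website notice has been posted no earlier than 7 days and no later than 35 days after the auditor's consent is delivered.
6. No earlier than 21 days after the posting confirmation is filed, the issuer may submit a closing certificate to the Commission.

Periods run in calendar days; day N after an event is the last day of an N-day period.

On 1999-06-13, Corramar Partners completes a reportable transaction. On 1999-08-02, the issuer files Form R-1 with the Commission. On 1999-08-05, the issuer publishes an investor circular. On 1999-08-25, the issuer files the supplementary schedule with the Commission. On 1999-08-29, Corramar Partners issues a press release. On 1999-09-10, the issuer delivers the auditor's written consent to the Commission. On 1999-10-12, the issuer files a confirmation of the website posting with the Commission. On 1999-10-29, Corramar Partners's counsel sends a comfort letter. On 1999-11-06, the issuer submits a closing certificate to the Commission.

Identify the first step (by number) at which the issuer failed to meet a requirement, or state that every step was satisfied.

Step 1

Step 1 — 13 and 43 days from 1999-06-13 (when the transaction closes) are 1999-06-26 and 1999-07-26 respectively; done 1999-08-02 — 7 days after the window closed.
The analysis stops there.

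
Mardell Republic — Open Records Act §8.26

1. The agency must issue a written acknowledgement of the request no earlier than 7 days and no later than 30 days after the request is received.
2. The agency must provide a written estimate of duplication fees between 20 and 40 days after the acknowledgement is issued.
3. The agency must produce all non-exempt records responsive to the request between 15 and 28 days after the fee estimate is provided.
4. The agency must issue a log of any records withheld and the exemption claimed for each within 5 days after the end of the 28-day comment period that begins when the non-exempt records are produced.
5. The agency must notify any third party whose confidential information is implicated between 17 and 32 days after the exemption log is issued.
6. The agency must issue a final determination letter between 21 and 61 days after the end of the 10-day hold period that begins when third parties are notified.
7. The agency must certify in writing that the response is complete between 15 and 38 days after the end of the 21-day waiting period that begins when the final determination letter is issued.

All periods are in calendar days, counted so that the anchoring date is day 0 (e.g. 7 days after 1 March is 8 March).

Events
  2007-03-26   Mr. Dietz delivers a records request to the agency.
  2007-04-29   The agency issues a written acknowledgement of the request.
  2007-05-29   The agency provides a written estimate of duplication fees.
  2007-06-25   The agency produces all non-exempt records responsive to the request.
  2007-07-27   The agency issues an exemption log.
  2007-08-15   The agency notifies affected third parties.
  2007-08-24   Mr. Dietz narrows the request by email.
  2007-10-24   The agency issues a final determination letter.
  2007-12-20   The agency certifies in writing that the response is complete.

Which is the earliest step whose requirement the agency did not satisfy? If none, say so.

Step 1

(1) the permitted window runs from 2007-03-26 + 7 = 2007-04-02 to 2007-03-26 + 30 = 2007-04-25; 2007-04-29 is 4 days past the end of the window.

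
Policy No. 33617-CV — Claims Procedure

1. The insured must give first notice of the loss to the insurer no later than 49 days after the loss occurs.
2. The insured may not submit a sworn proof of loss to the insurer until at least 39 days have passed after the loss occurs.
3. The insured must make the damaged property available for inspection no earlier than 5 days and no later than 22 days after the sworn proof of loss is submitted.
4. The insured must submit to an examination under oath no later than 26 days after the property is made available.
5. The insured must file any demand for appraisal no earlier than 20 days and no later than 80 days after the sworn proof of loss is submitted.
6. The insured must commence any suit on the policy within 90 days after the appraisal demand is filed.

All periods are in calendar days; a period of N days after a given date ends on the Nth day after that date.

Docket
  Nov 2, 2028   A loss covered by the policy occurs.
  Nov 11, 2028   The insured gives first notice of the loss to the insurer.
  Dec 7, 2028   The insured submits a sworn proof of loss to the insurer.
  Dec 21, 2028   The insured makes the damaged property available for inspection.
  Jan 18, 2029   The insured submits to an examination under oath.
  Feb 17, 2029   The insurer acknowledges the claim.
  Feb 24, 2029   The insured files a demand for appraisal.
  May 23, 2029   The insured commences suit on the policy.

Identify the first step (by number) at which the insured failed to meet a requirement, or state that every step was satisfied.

Step 1: 49 days after Nov 2, 2028 (when the loss occurs) is Dec 21, 2028; completed Nov 11, 2028, before the deadline.
Step 2: the earliest permitted date is 39 days after Nov 2, 2028 (when the loss occurs), i.e. Dec 11, 2028; done Dec 7, 2028 — 4 days too early.

Step 2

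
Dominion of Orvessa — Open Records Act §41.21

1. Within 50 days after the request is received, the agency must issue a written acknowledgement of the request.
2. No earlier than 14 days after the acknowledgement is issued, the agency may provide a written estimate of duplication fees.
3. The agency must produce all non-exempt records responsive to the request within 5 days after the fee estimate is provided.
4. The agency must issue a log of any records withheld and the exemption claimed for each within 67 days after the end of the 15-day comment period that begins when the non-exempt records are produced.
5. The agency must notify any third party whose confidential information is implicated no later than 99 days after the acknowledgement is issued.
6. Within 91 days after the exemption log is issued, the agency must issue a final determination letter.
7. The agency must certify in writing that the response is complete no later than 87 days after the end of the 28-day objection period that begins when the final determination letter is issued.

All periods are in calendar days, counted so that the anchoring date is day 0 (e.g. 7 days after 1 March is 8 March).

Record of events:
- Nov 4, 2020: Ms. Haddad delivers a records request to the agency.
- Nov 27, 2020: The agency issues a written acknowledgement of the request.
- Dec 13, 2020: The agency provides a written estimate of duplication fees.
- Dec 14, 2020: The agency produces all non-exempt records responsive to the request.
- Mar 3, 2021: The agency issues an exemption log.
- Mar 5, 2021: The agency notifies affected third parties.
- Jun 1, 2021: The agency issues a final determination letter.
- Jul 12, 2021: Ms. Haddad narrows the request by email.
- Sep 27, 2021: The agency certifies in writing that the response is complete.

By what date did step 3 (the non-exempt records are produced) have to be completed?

Dec 18, 2020

Step 3 runs from Dec 13, 2020, when the fee estimate is provided. 5 days after Dec 13, 2020 is Dec 18, 2020.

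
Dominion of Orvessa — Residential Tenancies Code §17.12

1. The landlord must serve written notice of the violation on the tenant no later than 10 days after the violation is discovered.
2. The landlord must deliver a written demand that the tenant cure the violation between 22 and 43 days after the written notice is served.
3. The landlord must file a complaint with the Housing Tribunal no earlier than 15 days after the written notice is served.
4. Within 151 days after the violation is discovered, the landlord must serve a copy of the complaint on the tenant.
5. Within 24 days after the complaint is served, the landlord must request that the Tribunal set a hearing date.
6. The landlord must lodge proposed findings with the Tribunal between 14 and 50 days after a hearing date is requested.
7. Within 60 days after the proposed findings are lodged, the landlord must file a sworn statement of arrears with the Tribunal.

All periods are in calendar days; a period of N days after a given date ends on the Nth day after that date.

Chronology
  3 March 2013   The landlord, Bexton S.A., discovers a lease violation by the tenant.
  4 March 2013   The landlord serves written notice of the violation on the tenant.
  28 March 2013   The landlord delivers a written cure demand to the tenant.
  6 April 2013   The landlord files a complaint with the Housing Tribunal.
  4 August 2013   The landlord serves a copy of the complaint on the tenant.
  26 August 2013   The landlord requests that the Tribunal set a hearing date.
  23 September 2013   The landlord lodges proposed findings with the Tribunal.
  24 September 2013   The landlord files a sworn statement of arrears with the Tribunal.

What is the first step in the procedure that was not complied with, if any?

Step 4

Step 1 — counting 10 days from 3 March 2013 (when the violation is discovered) gives a deadline of 13 March 2013; 4 March 2013 is within that limit.
Step 2 — 22 and 43 days from 4 March 2013 (when the written notice is served) are 26 March 2013 and 16 April 2013 respectively; done 28 March 2013 — within the window.
Step 3 — must wait 15 days from 4 March 2013 (when the written notice is served), so not before 19 March 2013; done 6 April 2013 — permitted.
Step 4 — counting 151 days from 3 March 2013 (when the violation is discovered) gives a deadline of 1 August 2013; done 4 August 2013 — 3 days late.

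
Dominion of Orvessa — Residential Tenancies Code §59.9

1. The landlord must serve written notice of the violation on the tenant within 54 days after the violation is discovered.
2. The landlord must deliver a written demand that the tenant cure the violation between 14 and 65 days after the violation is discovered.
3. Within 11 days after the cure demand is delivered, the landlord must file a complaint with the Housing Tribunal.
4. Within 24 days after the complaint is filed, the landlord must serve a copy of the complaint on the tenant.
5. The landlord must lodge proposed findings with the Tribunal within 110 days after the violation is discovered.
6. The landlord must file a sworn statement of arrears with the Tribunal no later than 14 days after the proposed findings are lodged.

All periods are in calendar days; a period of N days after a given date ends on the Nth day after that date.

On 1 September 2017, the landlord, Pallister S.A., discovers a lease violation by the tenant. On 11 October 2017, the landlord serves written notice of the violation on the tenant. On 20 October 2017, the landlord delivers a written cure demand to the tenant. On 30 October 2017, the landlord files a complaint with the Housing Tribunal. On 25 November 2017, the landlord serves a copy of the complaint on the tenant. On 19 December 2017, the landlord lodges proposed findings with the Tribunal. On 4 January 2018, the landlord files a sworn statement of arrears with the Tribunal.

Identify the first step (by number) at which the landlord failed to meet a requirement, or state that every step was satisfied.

Step 4

Step 1 — counting 54 days from 1 September 2017 (when the violation is discovered) gives a deadline of 25 October 2017; done 11 October 2017 — timely.
Step 2 — 14 and 65 days from 1 September 2017 (when the violation is discovered) are 15 September 2017 and 5 November 2017 respectively; 20 October 2017 falls inside that range.
Step 3 — counting 11 days from 20 October 2017 (when the cure demand is delivered) gives a deadline of 31 October 2017; completed 30 October 2017, before the deadline.
Step 4 — counting 24 days from 30 October 2017 (when the complaint is filed) gives a deadline of 23 November 2017; 25 November 2017 misses that deadline by 2 days.
Later steps need not be reached.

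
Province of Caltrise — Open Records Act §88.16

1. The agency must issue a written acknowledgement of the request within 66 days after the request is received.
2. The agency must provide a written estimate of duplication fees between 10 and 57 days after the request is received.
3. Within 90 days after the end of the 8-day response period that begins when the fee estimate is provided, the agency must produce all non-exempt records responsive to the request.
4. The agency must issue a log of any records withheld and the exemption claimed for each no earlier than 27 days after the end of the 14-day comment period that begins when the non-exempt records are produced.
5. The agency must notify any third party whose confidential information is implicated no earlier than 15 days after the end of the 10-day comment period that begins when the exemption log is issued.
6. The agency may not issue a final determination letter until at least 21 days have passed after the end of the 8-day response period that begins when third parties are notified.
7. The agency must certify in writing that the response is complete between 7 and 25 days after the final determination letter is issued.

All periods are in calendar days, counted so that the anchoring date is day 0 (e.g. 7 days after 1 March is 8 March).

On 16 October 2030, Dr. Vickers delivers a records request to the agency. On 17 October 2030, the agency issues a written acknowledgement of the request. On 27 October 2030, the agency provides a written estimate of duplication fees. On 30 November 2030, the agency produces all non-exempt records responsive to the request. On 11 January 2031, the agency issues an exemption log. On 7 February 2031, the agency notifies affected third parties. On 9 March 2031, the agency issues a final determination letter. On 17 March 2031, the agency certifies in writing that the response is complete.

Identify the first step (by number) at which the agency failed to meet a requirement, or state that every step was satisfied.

None — every step was satisfied

(1) due by 16 October 2030 + 66 days = 21 December 2030; completed 17 October 2030, before the deadline.
(2) the permitted window runs from 16 October 2030 + 10 = 26 October 2030 to 16 October 2030 + 57 = 12 December 2030; 27 October 2030 falls inside that range.
(3) due by 4 November 2030 + 90 days = 2 February 2031; 30 November 2030 is within that limit.
(4) permitted from 14 December 2030 + 27 days = 10 January 2031 onward; done 11 January 2031 — permitted.
(5) permitted from 21 January 2031 + 15 days = 5 February 2031 onward; done 7 February 2031, after the minimum wait.
(6) permitted from 15 February 2031 + 21 days = 8 March 2031 onward; done 9 March 2031 — permitted.
(7) the permitted window runs from 9 March 2031 + 7 = 16 March 2031 to 9 March 2031 + 25 = 3 April 2031; done 17 March 2031, which is between those dates.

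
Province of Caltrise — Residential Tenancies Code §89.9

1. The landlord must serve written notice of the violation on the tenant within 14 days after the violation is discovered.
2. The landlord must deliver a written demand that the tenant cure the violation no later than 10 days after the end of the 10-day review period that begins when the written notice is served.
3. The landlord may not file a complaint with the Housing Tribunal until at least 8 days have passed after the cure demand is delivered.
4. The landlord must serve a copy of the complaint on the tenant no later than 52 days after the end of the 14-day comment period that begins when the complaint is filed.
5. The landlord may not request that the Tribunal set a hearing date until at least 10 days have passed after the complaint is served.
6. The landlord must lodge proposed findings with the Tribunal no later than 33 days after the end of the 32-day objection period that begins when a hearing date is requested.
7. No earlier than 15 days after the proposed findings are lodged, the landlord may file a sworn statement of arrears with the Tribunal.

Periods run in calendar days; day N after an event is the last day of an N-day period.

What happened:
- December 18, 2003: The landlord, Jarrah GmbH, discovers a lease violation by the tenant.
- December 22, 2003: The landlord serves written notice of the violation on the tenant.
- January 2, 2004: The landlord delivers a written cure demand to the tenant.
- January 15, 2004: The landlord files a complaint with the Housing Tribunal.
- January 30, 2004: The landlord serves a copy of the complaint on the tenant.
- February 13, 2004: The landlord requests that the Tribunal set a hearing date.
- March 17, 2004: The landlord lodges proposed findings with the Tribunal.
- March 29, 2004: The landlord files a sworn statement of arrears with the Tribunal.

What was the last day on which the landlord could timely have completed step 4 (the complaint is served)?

March 21, 2004

The complaint is filed on January 15, 2004; the 14-day comment period therefore ends January 29, 2004, and step 4 runs from that date. 52 days after January 29, 2004 is March 21, 2004.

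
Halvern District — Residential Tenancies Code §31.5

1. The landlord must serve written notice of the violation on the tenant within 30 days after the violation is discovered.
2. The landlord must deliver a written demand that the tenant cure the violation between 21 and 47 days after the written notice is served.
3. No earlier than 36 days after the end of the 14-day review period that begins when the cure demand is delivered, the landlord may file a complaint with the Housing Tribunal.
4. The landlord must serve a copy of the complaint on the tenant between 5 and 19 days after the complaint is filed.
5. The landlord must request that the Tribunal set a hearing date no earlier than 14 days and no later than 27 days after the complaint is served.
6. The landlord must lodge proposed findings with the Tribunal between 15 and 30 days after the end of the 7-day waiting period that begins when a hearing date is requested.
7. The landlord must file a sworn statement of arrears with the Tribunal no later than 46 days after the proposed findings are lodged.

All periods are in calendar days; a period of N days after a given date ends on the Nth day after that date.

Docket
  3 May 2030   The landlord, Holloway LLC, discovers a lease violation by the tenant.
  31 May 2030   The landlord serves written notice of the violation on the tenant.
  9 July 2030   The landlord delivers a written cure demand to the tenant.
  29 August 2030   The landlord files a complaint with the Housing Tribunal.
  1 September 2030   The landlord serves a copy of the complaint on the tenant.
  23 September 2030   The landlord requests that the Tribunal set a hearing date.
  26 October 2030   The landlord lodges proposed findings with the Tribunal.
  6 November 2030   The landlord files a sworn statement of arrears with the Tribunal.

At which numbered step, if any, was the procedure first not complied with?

Step 1: 30 days after 3 May 2030 (when the violation is discovered) is 2 June 2030; completed 31 May 2030, before the deadline.
Step 2: the window is 21–47 days after 31 May 2030 (when the written notice is served), so 21 June 2030 through 17 July 2030; done 9 July 2030, which is between those dates.
Step 3: the earliest permitted date is 36 days after 23 July 2030 (end of the 14-day review period, which began when the cure demand is delivered on 9 July 2030), i.e. 28 August 2030; done 29 August 2030 — permitted.
Step 4: the window is 5–19 days after 29 August 2030 (when the complaint is filed), so 3 September 2030 through 17 September 2030; 1 September 2030 is 2 days too early.
Later steps need not be reached.

Step 4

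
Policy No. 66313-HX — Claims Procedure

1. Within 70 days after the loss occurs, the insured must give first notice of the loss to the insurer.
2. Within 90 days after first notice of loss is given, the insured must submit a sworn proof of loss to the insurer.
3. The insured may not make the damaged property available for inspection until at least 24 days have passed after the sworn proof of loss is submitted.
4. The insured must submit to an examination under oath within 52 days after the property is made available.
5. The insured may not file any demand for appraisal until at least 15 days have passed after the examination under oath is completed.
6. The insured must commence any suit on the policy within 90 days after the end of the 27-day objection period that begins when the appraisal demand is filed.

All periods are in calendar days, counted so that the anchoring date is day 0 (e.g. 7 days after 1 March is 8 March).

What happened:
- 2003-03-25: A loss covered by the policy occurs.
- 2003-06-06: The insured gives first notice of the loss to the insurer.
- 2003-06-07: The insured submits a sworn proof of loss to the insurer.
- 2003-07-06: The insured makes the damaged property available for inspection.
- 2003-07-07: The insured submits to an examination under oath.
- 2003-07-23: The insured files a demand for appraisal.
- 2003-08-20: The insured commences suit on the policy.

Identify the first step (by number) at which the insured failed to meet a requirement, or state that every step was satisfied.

Step 1

Step 1 — counting 70 days from 2003-03-25 (when the loss occurs) gives a deadline of 2003-06-03; done 2003-06-06 — 3 days late.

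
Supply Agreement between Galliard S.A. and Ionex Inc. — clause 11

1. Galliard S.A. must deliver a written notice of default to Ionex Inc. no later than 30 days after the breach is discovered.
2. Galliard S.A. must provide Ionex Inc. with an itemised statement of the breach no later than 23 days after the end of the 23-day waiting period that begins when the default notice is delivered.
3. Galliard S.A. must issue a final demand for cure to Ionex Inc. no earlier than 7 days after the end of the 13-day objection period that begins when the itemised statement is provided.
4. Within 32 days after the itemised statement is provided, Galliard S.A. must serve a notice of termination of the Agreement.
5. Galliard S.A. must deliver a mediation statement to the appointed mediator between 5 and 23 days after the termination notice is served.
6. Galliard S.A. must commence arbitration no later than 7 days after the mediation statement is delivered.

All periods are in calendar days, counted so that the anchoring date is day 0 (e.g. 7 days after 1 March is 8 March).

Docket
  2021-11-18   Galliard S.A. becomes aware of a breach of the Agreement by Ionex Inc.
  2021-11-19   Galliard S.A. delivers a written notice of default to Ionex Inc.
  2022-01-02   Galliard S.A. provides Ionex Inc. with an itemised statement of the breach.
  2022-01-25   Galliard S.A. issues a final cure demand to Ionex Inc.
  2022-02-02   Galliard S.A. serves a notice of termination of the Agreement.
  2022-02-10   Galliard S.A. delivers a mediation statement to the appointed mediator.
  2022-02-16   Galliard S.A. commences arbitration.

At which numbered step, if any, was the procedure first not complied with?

None — every step was satisfied

Step 1 — counting 30 days from 2021-11-18 (when the breach is discovered) gives a deadline of 2021-12-18; done 2021-11-19 — timely.
Step 2 — counting 23 days from 2021-12-12 (end of the 23-day waiting period, which began when the default notice is delivered on 2021-11-19) gives a deadline of 2022-01-04; completed 2022-01-02, before the deadline.
Step 3 — must wait 7 days from 2022-01-15 (end of the 13-day objection period, which began when the itemised statement is provided on 2022-01-02), so not before 2022-01-22; 2022-01-25 is on or after that date.
Step 4 — counting 32 days from 2022-01-02 (when the itemised statement is provided) gives a deadline of 2022-02-03; 2022-02-02 is within that limit.
Step 5 — 5 and 23 days from 2022-02-02 (when the termination notice is served) are 2022-02-07 and 2022-02-25 respectively; done 2022-02-10 — within the window.
Step 6 — counting 7 days from 2022-02-10 (when the mediation statement is delivered) gives a deadline of 2022-02-17; done 2022-02-16 — timely.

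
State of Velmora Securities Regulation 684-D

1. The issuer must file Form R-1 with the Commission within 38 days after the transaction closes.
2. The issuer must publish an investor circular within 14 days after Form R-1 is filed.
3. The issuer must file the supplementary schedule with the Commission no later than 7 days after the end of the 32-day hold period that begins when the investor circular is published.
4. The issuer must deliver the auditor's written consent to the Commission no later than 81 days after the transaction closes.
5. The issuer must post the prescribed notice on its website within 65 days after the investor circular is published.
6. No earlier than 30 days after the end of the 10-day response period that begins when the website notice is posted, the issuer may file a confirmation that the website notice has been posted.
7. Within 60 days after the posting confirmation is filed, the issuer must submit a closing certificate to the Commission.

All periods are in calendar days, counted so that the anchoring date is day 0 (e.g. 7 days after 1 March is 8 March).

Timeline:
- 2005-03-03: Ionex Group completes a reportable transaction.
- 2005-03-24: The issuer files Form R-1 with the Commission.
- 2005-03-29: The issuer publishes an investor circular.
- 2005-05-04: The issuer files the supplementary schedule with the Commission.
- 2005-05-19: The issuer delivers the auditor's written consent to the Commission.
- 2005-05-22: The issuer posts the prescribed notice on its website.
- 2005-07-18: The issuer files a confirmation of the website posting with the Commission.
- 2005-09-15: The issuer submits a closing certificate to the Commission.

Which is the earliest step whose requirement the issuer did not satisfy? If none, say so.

None — every step was satisfied

(1) due by 2005-03-03 + 38 days = 2005-04-10; 2005-03-24 is within that limit.
(2) due by 2005-03-24 + 14 days = 2005-04-07; done 2005-03-29 — timely.
(3) due by 2005-04-30 + 7 days = 2005-05-07; 2005-05-04 is within that limit.
(4) due by 2005-03-03 + 81 days = 2005-05-23; completed 2005-05-19, before the deadline.
(5) due by 2005-03-29 + 65 days = 2005-06-02; done 2005-05-22 — timely.
(6) permitted from 2005-06-01 + 30 days = 2005-07-01 onward; 2005-07-18 is on or after that date.
(7) due by 2005-07-18 + 60 days = 2005-09-16; 2005-09-15 is within that limit.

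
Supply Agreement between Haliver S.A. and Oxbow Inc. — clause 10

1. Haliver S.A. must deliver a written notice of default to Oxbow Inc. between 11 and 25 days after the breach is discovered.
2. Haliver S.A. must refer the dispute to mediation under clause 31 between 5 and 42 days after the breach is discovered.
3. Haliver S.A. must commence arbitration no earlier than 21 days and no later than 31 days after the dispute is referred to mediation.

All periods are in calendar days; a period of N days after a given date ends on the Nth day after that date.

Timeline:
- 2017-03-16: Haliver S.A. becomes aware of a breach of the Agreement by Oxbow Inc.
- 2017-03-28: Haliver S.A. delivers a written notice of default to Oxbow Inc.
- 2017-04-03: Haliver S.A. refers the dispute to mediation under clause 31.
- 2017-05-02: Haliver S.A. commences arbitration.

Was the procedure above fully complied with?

(1) the permitted window runs from 2017-03-16 + 11 = 2017-03-27 to 2017-03-16 + 25 = 2017-04-10; done 2017-03-28, which is between those dates.
(2) the permitted window runs from 2017-03-16 + 5 = 2017-03-21 to 2017-03-16 + 42 = 2017-04-27; done 2017-04-03 — within the window.
(3) the permitted window runs from 2017-04-03 + 21 = 2017-04-24 to 2017-04-03 + 31 = 2017-05-04; done 2017-05-02, which is between those dates.

Yes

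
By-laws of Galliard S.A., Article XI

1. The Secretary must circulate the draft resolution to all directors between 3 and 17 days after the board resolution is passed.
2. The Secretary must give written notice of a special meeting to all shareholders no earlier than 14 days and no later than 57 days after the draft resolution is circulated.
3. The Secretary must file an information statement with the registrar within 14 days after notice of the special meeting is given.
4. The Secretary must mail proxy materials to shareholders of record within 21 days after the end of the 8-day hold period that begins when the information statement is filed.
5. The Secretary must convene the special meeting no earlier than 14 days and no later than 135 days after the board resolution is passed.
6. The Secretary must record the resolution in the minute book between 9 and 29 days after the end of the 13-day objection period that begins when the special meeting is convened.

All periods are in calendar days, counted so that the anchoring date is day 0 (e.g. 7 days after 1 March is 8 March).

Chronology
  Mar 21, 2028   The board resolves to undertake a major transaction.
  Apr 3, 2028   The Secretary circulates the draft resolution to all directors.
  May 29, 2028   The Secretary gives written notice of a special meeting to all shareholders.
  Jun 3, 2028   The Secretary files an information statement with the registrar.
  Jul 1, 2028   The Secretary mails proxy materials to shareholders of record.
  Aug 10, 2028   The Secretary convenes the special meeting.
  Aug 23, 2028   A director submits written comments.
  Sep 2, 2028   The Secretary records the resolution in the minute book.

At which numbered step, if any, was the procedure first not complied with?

Step 5

Step 1: the window is 3–17 days after Mar 21, 2028 (when the board resolution is passed), so Mar 24, 2028 through Apr 7, 2028; Apr 3, 2028 falls inside that range.
Step 2: the window is 14–57 days after Apr 3, 2028 (when the draft resolution is circulated), so Apr 17, 2028 through May 30, 2028; done May 29, 2028 — within the window.
Step 3: 14 days after May 29, 2028 (when notice of the special meeting is given) is Jun 12, 2028; completed Jun 3, 2028, before the deadline.
Step 4: 21 days after Jun 11, 2028 (end of the 8-day hold period, which began when the information statement is filed on Jun 3, 2028) is Jul 2, 2028; completed Jul 1, 2028, before the deadline.
Step 5: the window is 14–135 days after Mar 21, 2028 (when the board resolution is passed), so Apr 4, 2028 through Aug 3, 2028; done Aug 10, 2028 — 7 days after the window closed.
No need to go further; step 5 was not satisfied.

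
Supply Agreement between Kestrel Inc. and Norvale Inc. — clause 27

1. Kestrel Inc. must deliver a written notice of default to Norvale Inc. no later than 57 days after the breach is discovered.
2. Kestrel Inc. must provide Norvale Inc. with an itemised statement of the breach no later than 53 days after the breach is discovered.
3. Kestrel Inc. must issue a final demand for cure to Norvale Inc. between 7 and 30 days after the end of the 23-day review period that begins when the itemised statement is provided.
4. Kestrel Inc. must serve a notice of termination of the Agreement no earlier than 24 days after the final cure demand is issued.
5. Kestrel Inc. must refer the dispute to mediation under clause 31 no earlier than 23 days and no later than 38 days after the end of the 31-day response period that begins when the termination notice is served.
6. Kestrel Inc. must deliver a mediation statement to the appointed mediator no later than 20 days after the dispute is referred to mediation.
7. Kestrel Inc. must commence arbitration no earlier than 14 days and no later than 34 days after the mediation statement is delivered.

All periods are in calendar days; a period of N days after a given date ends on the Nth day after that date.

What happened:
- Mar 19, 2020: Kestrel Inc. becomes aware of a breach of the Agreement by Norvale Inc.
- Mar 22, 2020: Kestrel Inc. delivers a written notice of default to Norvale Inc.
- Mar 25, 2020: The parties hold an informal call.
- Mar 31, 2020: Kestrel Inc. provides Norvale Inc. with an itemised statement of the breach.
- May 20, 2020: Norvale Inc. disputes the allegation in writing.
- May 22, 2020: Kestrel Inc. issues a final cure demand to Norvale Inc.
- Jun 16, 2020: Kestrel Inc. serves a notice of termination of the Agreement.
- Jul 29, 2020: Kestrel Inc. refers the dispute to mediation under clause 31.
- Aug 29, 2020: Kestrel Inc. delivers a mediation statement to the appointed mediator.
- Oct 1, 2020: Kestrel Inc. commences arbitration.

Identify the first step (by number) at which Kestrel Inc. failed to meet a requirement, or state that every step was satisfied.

Step 5

Step 1: 57 days after Mar 19, 2020 (when the breach is discovered) is May 15, 2020; done Mar 22, 2020 — timely.
Step 2: 53 days after Mar 19, 2020 (when the breach is discovered) is May 11, 2020; completed Mar 31, 2020, before the deadline.
Step 3: the window is 7–30 days after Apr 23, 2020 (end of the 23-day review period, which began when the itemised statement is provided on Mar 31, 2020), so Apr 30, 2020 through May 23, 2020; May 22, 2020 falls inside that range.
Step 4: the earliest permitted date is 24 days after May 22, 2020 (when the final cure demand is issued), i.e. Jun 15, 2020; done Jun 16, 2020, after the minimum wait.
Step 5: the window is 23–38 days after Jul 17, 2020 (end of the 31-day response period, which began when the termination notice is served on Jun 16, 2020), so Aug 9, 2020 through Aug 24, 2020; Jul 29, 2020 is 11 days too early.
No need to go further; step 5 was not satisfied.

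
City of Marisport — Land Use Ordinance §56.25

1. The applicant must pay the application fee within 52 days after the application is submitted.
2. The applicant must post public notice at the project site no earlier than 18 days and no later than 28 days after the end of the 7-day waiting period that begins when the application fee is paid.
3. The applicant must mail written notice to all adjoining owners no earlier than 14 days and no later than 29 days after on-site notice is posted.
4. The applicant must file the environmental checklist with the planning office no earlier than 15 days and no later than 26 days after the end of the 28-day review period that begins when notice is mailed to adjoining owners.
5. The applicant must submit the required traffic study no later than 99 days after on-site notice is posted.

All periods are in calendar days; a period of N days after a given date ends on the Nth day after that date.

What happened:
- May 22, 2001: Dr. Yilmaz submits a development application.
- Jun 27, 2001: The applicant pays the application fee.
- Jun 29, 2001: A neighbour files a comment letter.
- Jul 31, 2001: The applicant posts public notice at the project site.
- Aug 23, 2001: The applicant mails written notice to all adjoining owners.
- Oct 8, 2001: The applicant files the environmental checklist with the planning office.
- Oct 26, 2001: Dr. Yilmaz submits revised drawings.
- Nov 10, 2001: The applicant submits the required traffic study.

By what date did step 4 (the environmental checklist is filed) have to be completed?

Notice is mailed to adjoining owners on Aug 23, 2001; the 28-day review period therefore ends Sep 20, 2001, and step 4 runs from that date. The window is 15–26 days after Sep 20, 2001; it closes on Oct 16, 2001.

Oct 16, 2001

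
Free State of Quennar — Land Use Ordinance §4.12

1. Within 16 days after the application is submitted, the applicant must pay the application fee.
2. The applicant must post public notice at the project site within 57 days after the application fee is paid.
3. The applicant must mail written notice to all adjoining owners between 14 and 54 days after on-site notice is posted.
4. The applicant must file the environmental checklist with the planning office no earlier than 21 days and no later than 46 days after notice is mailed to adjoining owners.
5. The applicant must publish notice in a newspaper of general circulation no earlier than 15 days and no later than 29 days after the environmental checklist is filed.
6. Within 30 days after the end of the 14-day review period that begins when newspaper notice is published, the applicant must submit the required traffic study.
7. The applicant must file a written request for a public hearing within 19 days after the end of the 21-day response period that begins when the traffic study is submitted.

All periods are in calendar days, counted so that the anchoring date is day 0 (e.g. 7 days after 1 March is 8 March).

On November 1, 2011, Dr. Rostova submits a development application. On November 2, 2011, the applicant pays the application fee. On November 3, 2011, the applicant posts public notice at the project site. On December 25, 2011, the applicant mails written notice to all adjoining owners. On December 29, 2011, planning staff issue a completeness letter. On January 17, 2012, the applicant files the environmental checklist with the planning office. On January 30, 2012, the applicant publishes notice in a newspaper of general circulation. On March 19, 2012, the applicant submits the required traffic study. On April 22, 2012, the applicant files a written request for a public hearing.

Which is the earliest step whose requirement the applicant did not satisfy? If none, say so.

Step 1: 16 days after November 1, 2011 (when the application is submitted) is November 17, 2011; completed November 2, 2011, before the deadline.
Step 2: 57 days after November 2, 2011 (when the application fee is paid) is December 29, 2011; completed November 3, 2011, before the deadline.
Step 3: the window is 14–54 days after November 3, 2011 (when on-site notice is posted), so November 17, 2011 through December 27, 2011; done December 25, 2011, which is between those dates.
Step 4: the window is 21–46 days after December 25, 2011 (when notice is mailed to adjoining owners), so January 15, 2012 through February 9, 2012; done January 17, 2012, which is between those dates.
Step 5: the window is 15–29 days after January 17, 2012 (when the environmental checklist is filed), so February 1, 2012 through February 15, 2012; January 30, 2012 is 2 days too early.
The analysis stops there.

Step 5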